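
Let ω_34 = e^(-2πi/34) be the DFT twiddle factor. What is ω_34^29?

ω_34^29 = e^(-2πi·29/34)
= cos(-2π·29/34) + i·sin(-2π·29/34)
= cos(-58π/34) + i·sin(-58π/34)

ω_34^29 = cos(-58π/34) + i·sin(-58π/34) = 0.6026+0.7980i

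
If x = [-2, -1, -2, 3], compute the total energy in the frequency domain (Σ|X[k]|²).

Parseval: Σ|x[n]|² = (1/N)Σ|X[k]|², so Σ|X[k]|² = N·Σ|x[n]|² = 4·18.0000

Σ|X[k]|² = N·Σ|x[n]|² = 4·18.0000 = 72.0000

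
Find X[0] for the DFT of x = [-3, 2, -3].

X[0] = Σ(n=0 to 2) x[n] · ω_3^0 = Σ x[n]
= (-3) + (2) + (-3)

X[0] = -4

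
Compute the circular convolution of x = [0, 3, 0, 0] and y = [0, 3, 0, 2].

(x ⊛ y)[n] = Σ(m=0 to 3) x[m] · y[(n-m) mod 4]

Computing each output sample:
(x ⊛ y)[0] = 6
(x ⊛ y)[1] = 0
(x ⊛ y)[2] = 9
(x ⊛ y)[3] = 0

x ⊛ y = [6, 0, 9, 0]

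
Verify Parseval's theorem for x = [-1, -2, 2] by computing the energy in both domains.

Time domain:
Σ|x[n]|² = |-1|² + |-2|² + |2|² = 9.0000

Frequency domain:
(1/3)Σ|X[k]|² = (1/3)(|-1|² + |-1.0000+3.4641i|² + |-1.0000-3.4641i|²) = (1/3)·27.0000 = 9.0000

Both sides agree, confirming Parseval's theorem.

Σ|x[n]|² = (1/N)Σ|X[k]|² = 9.0000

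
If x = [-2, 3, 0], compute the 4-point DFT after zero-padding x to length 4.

Original 3-point DFT: [1, -3.5000-2.5981i, -3.5000+2.5981i]
Zero-padded 4-point DFT provides frequency interpolation.

DFT_4([x, 0, ...]) = [1, -2-3i, -5, -2+3i]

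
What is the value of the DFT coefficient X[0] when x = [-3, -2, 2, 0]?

X[0] = Σ(n=0 to 3) x[n] · ω_4^0 = Σ x[n]
= (-3) + (-2) + (2) + (0)

X[0] = -3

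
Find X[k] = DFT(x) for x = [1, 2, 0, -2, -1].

X[k] = Σ(n=0 to 4) x[n] · ω_5^(nk)
where ω_5 = e^(-2πi/5)

Computing each X[k]:
X[0] = 0
X[1] = 2.9271-4.0287i
X[2] = -0.4271+0.1388i
X[3] = -0.4271-0.1388i
X[4] = 2.9271+4.0287i

X = [0, 2.9271-4.0287i, -0.4271+0.1388i, -0.4271-0.1388i, 2.9271+4.0287i]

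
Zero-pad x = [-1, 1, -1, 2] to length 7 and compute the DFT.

Original 4-point DFT: [1, 1i, -5, -1i]
Zero-padded 7-point DFT provides frequency interpolation.

DFT_7([x, 0, ...]) = [1, -1.9559-0.6747i, 0.9254+0.1549i, -2.9695-3.1656i, -2.9695+3.1656i, 0.9254-0.1549i, -1.9559+0.6747i]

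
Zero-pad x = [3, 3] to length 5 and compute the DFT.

Original 2-point DFT: [6, 0]
Zero-padded 5-point DFT provides frequency interpolation.

DFT_5([x, 0, ...]) = [6, 3.9271-2.8532i, 0.5729-1.7634i, 0.5729+1.7634i, 3.9271+2.8532i]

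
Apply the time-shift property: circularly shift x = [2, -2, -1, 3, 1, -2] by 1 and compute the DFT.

Time shift by 1: X_shifted[k] = ω_6^(1k) · X[k]
Shifted x = [-2, 2, -2, -1, 3, 1]

DFT(x[n-1]) = [1, 3.4641i, -5.0000-5.1962i, -3, -5.0000+5.1962i, -3.4641i]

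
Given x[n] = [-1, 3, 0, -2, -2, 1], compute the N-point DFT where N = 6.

X[k] = Σ(n=0 to 5) x[n] · ω_6^(nk)
where ω_6 = e^(-2πi/6)

Computing each X[k]:
X[0] = -1
X[1] = 4.0000-3.4641i
X[2] = -4
X[3] = -5
X[4] = -4
X[5] = 4.0000+3.4641i

X = [-1, 4.0000-3.4641i, -4, -5, -4, 4.0000+3.4641i]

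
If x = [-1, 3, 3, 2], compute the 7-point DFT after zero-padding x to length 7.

Original 4-point DFT: [7, -4-1i, -3, -4+1i]
Zero-padded 7-point DFT provides frequency interpolation.

DFT_7([x, 0, ...]) = [7, -1.5990-6.1380i, -3.1235-0.0595i, -2.2775-0.9060i, -2.2775+0.9060i, -3.1235+0.0595i, -1.5990+6.1380i]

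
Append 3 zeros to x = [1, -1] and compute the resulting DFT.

Original 2-point DFT: [0, 2]
Zero-padded 5-point DFT provides frequency interpolation.

DFT_5([x, 0, ...]) = [0, 0.6910+0.9511i, 1.8090+0.5878i, 1.8090-0.5878i, 0.6910-0.9511i]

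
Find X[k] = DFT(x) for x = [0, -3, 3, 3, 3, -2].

X[k] = Σ(n=0 to 5) x[n] · ω_6^(nk)
where ω_6 = e^(-2πi/6)

Computing each X[k]:
X[0] = 4
X[1] = -8.5000+0.8660i
X[2] = 2.5000+0.8660i
X[3] = 8
X[4] = 2.5000-0.8660i
X[5] = -8.5000-0.8660i

X = [4, -8.5000+0.8660i, 2.5000+0.8660i, 8, 2.5000-0.8660i, -8.5000-0.8660i]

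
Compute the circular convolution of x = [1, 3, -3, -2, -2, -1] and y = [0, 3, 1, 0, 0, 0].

(x ⊛ y)[n] = Σ(m=0 to 5) x[m] · y[(n-m) mod 6]

Computing each output sample:
(x ⊛ y)[0] = -5
(x ⊛ y)[1] = 2
(x ⊛ y)[2] = 10
(x ⊛ y)[3] = -6
(x ⊛ y)[4] = -9
(x ⊛ y)[5] = -8

x ⊛ y = [-5, 2, 10, -6, -9, -8]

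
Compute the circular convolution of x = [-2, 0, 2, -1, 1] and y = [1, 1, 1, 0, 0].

(x ⊛ y)[n] = Σ(m=0 to 4) x[m] · y[(n-m) mod 5]

Computing each output sample:
(x ⊛ y)[0] = -2
(x ⊛ y)[1] = -1
(x ⊛ y)[2] = 0
(x ⊛ y)[3] = 1
(x ⊛ y)[4] = 2

x ⊛ y = [-2, -1, 0, 1, 2]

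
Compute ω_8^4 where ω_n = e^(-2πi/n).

ω_8^4 = e^(-2πi·4/8)
= cos(-2π·4/8) + i·sin(-2π·4/8)
= cos(-8π/8) + i·sin(-8π/8)

ω_8^4 = cos(-8π/8) + i·sin(-8π/8) = -1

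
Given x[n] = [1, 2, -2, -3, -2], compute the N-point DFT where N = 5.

X[k] = Σ(n=0 to 4) x[n] · ω_5^(nk)
where ω_5 = e^(-2πi/5)

Computing each X[k]:
X[0] = -4
X[1] = 5.0451-4.3920i
X[2] = -0.5451-1.4001i
X[3] = -0.5451+1.4001i
X[4] = 5.0451+4.3920i

X = [-4, 5.0451-4.3920i, -0.5451-1.4001i, -0.5451+1.4001i, 5.0451+4.3920i]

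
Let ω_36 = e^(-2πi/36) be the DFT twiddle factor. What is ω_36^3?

ω_36^3 = e^(-2πi·3/36)
= cos(-2π·3/36) + i·sin(-2π·3/36)
= cos(-6π/36) + i·sin(-6π/36)

ω_36^3 = cos(-6π/36) + i·sin(-6π/36) = 0.8660-0.5000i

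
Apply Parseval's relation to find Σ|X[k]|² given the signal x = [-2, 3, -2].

Parseval: Σ|x[n]|² = (1/N)Σ|X[k]|², so Σ|X[k]|² = N·Σ|x[n]|² = 3·17.0000

Σ|X[k]|² = N·Σ|x[n]|² = 3·17.0000 = 51.0000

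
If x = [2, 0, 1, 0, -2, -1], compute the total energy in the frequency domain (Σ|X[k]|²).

Parseval: Σ|x[n]|² = (1/N)Σ|X[k]|², so Σ|X[k]|² = N·Σ|x[n]|² = 6·10.0000

Σ|X[k]|² = N·Σ|x[n]|² = 6·10.0000 = 60.0000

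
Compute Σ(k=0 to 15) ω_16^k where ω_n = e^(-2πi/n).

Sum of all nth roots of unity equals 0 for n > 1 (geometric series with r ≠ 1).

0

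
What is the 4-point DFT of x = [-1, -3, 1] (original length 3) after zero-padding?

Original 3-point DFT: [-3, 3.4641i, -3.4641i]
Zero-padded 4-point DFT provides frequency interpolation.

DFT_4([x, 0, ...]) = [-3, -2+3i, 3, -2-3i]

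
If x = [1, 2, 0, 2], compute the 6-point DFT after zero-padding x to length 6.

Original 4-point DFT: [5, 1, -3, 1]
Zero-padded 6-point DFT provides frequency interpolation.

DFT_6([x, 0, ...]) = [5, -1.7321i, 2.0000-1.7321i, -3, 2.0000+1.7321i, 1.7321i]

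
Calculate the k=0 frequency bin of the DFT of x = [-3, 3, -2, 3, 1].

X[0] = Σ(n=0 to 4) x[n] · ω_5^0 = Σ x[n]
= (-3) + (3) + (-2) + (3) + (1)

X[0] = 2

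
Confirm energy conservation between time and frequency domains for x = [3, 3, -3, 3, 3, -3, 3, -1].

Time domain:
Σ|x[n]|² = |3|² + |3|² + |-3|² + |3|² + |3|² + |-3|² + |3|² + |-1|² = 64.0000

Frequency domain:
(1/8)Σ|X[k]|² = (1/8)(|8|² + |1.4142-1.0711i|² + |6+2i|² + |-1.4142-13.0711i|² + |4|² + |-1.4142+13.0711i|² + |6-2i|² + |1.4142+1.0711i|²) = (1/8)·512.0000 = 64.0000

Both sides agree, confirming Parseval's theorem.

Σ|x[n]|² = (1/N)Σ|X[k]|² = 64.0000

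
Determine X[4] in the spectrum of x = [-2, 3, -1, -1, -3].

X[4] = Σ(n=0 to 4) x[n] · ω_5^(4n) where ω_5 = e^(-2πi/5)
= (-2)·ω_5^0 + (3)·ω_5^4 + (-1)·ω_5^8 + (-1)·ω_5^12 + (-3)·ω_5^16

X[4] = -0.3820+5.7063i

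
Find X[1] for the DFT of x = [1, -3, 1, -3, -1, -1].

X[1] = Σ(n=0 to 5) x[n] · ω_6^(1n) where ω_6 = e^(-2πi/6)
= (1)·ω_6^0 + (-3)·ω_6^1 + (1)·ω_6^2 + (-3)·ω_6^3 + (-1)·ω_6^4 + (-1)·ω_6^5

X[1] = 2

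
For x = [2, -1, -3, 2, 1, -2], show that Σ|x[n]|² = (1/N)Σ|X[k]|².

Time domain:
Σ|x[n]|² = |2|² + |-1|² + |-3|² + |2|² + |1|² + |-2|² = 23.0000

Frequency domain:
(1/6)Σ|X[k]|² = (1/6)(|-1|² + |-0.5000+2.5981i|² + |6.5000-4.3301i|² + |1|² + |6.5000+4.3301i|² + |-0.5000-2.5981i|²) = (1/6)·138.0000 = 23.0000

Both sides agree, confirming Parseval's theorem.

Σ|x[n]|² = (1/N)Σ|X[k]|² = 23.0000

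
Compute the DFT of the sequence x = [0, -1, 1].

X[k] = Σ(n=0 to 2) x[n] · ω_3^(nk)
where ω_3 = e^(-2πi/3)

Computing each X[k]:
X[0] = 0
X[1] = 1.7321i
X[2] = -1.7321i

X = [0, 1.7321i, -1.7321i]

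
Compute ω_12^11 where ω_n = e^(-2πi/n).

ω_12^11 = e^(-2πi·11/12)
= cos(-2π·11/12) + i·sin(-2π·11/12)
= cos(-22π/12) + i·sin(-22π/12)

ω_12^11 = cos(-22π/12) + i·sin(-22π/12) = 0.8660+0.5000i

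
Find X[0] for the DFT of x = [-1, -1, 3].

X[0] = Σ(n=0 to 2) x[n] · ω_3^0 = Σ x[n]
= (-1) + (-1) + (3)

X[0] = 1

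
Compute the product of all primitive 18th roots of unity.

The primitive 18th roots of unity are ω_18^k for k coprime to 18: k ∈ {1, 5, 7, 11, 13, 17}
Their product equals the constant term of the cyclotomic polynomial Φ_18(x) up to sign.
For n ≥ 3, the product of all primitive nth roots of unity is 1. (For n=1 it is 1; for n=2 it is -1.)

1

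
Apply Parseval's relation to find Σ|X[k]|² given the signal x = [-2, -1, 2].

Parseval: Σ|x[n]|² = (1/N)Σ|X[k]|², so Σ|X[k]|² = N·Σ|x[n]|² = 3·9.0000

Σ|X[k]|² = N·Σ|x[n]|² = 3·9.0000 = 27.0000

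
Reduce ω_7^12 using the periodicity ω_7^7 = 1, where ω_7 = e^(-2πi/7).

Since ω_7^7 = 1, powers reduce modulo 7.
12 mod 7 = 5
So ω_7^12 = ω_7^5 = e^(-2πi·5/7)

ω_7^12 = ω_7^5 = -0.2225+0.9749i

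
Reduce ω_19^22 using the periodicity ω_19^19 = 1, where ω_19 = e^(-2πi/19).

Since ω_19^19 = 1, powers reduce modulo 19.
22 mod 19 = 3
So ω_19^22 = ω_19^3 = e^(-2πi·3/19)

ω_19^22 = ω_19^3 = 0.5469-0.8372i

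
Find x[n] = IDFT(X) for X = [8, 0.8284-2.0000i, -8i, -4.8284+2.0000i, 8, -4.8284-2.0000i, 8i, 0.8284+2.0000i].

x[n] = (1/8) Σ(k=0 to 7) X[k] · e^(2πikn/8)

Computing each x[n]:
x[0] = 1
x[1] = 3
x[2] = 3
x[3] = -3
x[4] = 3
x[5] = 1
x[6] = 1
x[7] = -1

x = [1, 3, 3, -3, 3, 1, 1, -1]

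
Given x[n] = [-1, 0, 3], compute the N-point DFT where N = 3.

X[k] = Σ(n=0 to 2) x[n] · ω_3^(nk)
where ω_3 = e^(-2πi/3)

Computing each X[k]:
X[0] = 2
X[1] = -2.5000+2.5981i
X[2] = -2.5000-2.5981i

X = [2, -2.5000+2.5981i, -2.5000-2.5981i]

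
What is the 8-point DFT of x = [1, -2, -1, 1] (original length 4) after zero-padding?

Original 4-point DFT: [-1, 2+3i, 1, 2-3i]
Zero-padded 8-point DFT provides frequency interpolation.

DFT_8([x, 0, ...]) = [-1, -1.1213+1.7071i, 2+3i, 3.1213-0.2929i, 1, 3.1213+0.2929i, 2-3i, -1.1213-1.7071i]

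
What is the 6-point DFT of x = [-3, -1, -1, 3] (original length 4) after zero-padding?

Original 4-point DFT: [-2, -2+4i, -6, -2-4i]
Zero-padded 6-point DFT provides frequency interpolation.

DFT_6([x, 0, ...]) = [-2, -6.0000+1.7321i, 1, -6, 1, -6.0000-1.7321i]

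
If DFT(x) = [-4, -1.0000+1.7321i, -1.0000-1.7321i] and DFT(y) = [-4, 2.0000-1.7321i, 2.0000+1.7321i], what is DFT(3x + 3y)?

By linearity: DFT(3x + 3y) = 3·DFT(x) + 3·DFT(y)
= 3·[-4, -1.0000+1.7321i, -1.0000-1.7321i] + 3·[-4, 2.0000-1.7321i, 2.0000+1.7321i]

Computing element-wise:
Z[0] = 3·(-4) + 3·(-4) = -24
Z[1] = 3·(-1.0000+1.7321i) + 3·(2.0000-1.7321i) = 3
Z[2] = 3·(-1.0000-1.7321i) + 3·(2.0000+1.7321i) = 3

DFT(3x + 3y) = 3·X + 3·Y = [-24, 3, 3]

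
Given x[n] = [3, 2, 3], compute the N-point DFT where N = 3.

X[k] = Σ(n=0 to 2) x[n] · ω_3^(nk)
where ω_3 = e^(-2πi/3)

Computing each X[k]:
X[0] = 8
X[1] = 0.5000+0.8660i
X[2] = 0.5000-0.8660i

X = [8, 0.5000+0.8660i, 0.5000-0.8660i]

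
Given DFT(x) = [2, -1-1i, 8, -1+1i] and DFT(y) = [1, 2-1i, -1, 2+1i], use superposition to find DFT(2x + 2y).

By linearity: DFT(2x + 2y) = 2·DFT(x) + 2·DFT(y)
= 2·[2, -1-1i, 8, -1+1i] + 2·[1, 2-1i, -1, 2+1i]

Computing element-wise:
Z[0] = 2·(2) + 2·(1) = 6
Z[1] = 2·(-1-1i) + 2·(2-1i) = 2-4i
Z[2] = 2·(8) + 2·(-1) = 14
Z[3] = 2·(-1+1i) + 2·(2+1i) = 2+4i

DFT(2x + 2y) = 2·X + 2·Y = [6, 2-4i, 14, 2+4i]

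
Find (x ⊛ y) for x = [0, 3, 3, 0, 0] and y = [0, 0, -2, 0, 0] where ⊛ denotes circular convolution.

(x ⊛ y)[n] = Σ(m=0 to 4) x[m] · y[(n-m) mod 5]

Computing each output sample:
(x ⊛ y)[0] = 0
(x ⊛ y)[1] = 0
(x ⊛ y)[2] = 0
(x ⊛ y)[3] = -6
(x ⊛ y)[4] = -6

x ⊛ y = [0, 0, 0, -6, -6]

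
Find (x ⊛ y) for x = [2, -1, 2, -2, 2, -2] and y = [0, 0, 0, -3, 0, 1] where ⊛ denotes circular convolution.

(x ⊛ y)[n] = Σ(m=0 to 5) x[m] · y[(n-m) mod 6]

Computing each output sample:
(x ⊛ y)[0] = 5
(x ⊛ y)[1] = -4
(x ⊛ y)[2] = 4
(x ⊛ y)[3] = -4
(x ⊛ y)[4] = 1
(x ⊛ y)[5] = -4

x ⊛ y = [5, -4, 4, -4, 1, -4]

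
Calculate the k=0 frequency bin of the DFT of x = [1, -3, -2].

X[0] = Σ(n=0 to 2) x[n] · ω_3^0 = Σ x[n]
= (1) + (-3) + (-2)

X[0] = -4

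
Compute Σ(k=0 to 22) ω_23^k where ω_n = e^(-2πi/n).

Sum of all nth roots of unity equals 0 for n > 1 (geometric series with r ≠ 1).

0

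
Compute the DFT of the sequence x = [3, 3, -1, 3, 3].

X[k] = Σ(n=0 to 4) x[n] · ω_5^(nk)
where ω_5 = e^(-2πi/5)

Computing each X[k]:
X[0] = 11
X[1] = 3.2361+2.3511i
X[2] = -1.2361-3.8042i
X[3] = -1.2361+3.8042i
X[4] = 3.2361-2.3511i

X = [11, 3.2361+2.3511i, -1.2361-3.8042i, -1.2361+3.8042i, 3.2361-2.3511i]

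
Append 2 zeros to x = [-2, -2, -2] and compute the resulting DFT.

Original 3-point DFT: [-6, 0, 0]
Zero-padded 5-point DFT provides frequency interpolation.

DFT_5([x, 0, ...]) = [-6, -1.0000+3.0777i, -1.0000-0.7265i, -1.0000+0.7265i, -1.0000-3.0777i]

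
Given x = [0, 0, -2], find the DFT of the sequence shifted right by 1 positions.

Time shift by 1: X_shifted[k] = ω_3^(1k) · X[k]
Shifted x = [-2, 0, 0]

DFT(x[n-1]) = [-2, -2, -2]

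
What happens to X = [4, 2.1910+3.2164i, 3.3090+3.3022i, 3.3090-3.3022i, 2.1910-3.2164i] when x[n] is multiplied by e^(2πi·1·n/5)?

Modulation property: DFT(ω_5^(-1n)·x[n]) = X[(k-1) mod 5], so circularly shift X by 1 positions.

X[k-1] = [2.1910-3.2164i, 4, 2.1910+3.2164i, 3.3090+3.3022i, 3.3090-3.3022i]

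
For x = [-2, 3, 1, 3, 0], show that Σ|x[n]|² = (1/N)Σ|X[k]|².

Time domain:
Σ|x[n]|² = |-2|² + |3|² + |1|² + |3|² + |0|² = 23.0000

Frequency domain:
(1/5)Σ|X[k]|² = (1/5)(|5|² + |-4.3090-1.6776i|² + |-3.1910-3.6655i|² + |-3.1910+3.6655i|² + |-4.3090+1.6776i|²) = (1/5)·115.0000 = 23.0000

Both sides agree, confirming Parseval's theorem.

Σ|x[n]|² = (1/N)Σ|X[k]|² = 23.0000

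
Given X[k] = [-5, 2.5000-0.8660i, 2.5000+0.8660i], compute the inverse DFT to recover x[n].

x[n] = (1/3) Σ(k=0 to 2) X[k] · e^(2πikn/3)

Computing each x[n]:
x[0] = 0
x[1] = -2
x[2] = -3

x = [0, -2, -3]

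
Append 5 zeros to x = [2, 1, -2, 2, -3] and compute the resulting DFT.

Original 5-point DFT: [0, 1.3820-1.4531i, 3.6180-6.1554i, 3.6180+6.1554i, 1.3820+1.4531i]
Zero-padded 10-point DFT provides frequency interpolation.

DFT_10([x, 0, ...]) = [0, 4.0000+1.1756i, 1.3820-1.4531i, 4.0000+1.9021i, 3.6180-6.1554i, -6, 3.6180+6.1554i, 4.0000-1.9021i, 1.3820+1.4531i, 4.0000-1.1756i]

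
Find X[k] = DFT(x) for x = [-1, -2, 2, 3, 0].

X[k] = Σ(n=0 to 4) x[n] · ω_5^(nk)
where ω_5 = e^(-2πi/5)

Computing each X[k]:
X[0] = 2
X[1] = -5.6631+2.4899i
X[2] = 2.1631+0.2245i
X[3] = 2.1631-0.2245i
X[4] = -5.6631-2.4899i

X = [2, -5.6631+2.4899i, 2.1631+0.2245i, 2.1631-0.2245i, -5.6631-2.4899i]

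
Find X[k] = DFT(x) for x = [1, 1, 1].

X[k] = Σ(n=0 to 2) x[n] · ω_3^(nk)
where ω_3 = e^(-2πi/3)

Computing each X[k]:
X[0] = 3
X[1] = 0
X[2] = 0

X = [3, 0, 0]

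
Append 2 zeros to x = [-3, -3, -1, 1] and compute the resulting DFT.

Original 4-point DFT: [-6, -2+4i, -2, -2-4i]
Zero-padded 6-point DFT provides frequency interpolation.

DFT_6([x, 0, ...]) = [-6, -5.0000+3.4641i, 1.7321i, -2, -1.7321i, -5.0000-3.4641i]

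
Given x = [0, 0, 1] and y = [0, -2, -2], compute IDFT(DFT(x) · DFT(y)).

(x ⊛ y)[n] = Σ(m=0 to 2) x[m] · y[(n-m) mod 3]

Computing each output sample:
(x ⊛ y)[0] = -2
(x ⊛ y)[1] = -2
(x ⊛ y)[2] = 0

x ⊛ y = [-2, -2, 0]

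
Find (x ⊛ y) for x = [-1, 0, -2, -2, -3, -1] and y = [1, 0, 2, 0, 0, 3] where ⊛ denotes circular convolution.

(x ⊛ y)[n] = Σ(m=0 to 5) x[m] · y[(n-m) mod 6]

Computing each output sample:
(x ⊛ y)[0] = -7
(x ⊛ y)[1] = -8
(x ⊛ y)[2] = -10
(x ⊛ y)[3] = -11
(x ⊛ y)[4] = -10
(x ⊛ y)[5] = -8

x ⊛ y = [-7, -8, -10, -11, -10, -8]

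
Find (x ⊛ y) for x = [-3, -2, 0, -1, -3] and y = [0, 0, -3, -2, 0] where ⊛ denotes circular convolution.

(x ⊛ y)[n] = Σ(m=0 to 4) x[m] · y[(n-m) mod 5]

Computing each output sample:
(x ⊛ y)[0] = 3
(x ⊛ y)[1] = 11
(x ⊛ y)[2] = 15
(x ⊛ y)[3] = 12
(x ⊛ y)[4] = 4

x ⊛ y = [3, 11, 15, 12, 4]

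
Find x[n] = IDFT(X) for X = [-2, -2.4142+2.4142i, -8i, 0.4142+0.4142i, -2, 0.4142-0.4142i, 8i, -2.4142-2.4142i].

x[n] = (1/8) Σ(k=0 to 7) X[k] · e^(2πikn/8)

Computing each x[n]:
x[0] = -1
x[1] = 1
x[2] = -1
x[3] = -2
x[4] = 0
x[5] = 3
x[6] = 0
x[7] = -2

x = [-1, 1, -1, -2, 0, 3, 0, -2]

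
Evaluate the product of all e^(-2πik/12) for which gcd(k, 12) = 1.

The primitive 12th roots of unity are ω_12^k for k coprime to 12: k ∈ {1, 5, 7, 11}
Their product equals the constant term of the cyclotomic polynomial Φ_12(x) up to sign.
For n ≥ 3, the product of all primitive nth roots of unity is 1. (For n=1 it is 1; for n=2 it is -1.)

1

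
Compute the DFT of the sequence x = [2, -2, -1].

X[k] = Σ(n=0 to 2) x[n] · ω_3^(nk)
where ω_3 = e^(-2πi/3)

Computing each X[k]:
X[0] = -1
X[1] = 3.5000+0.8660i
X[2] = 3.5000-0.8660i

X = [-1, 3.5000+0.8660i, 3.5000-0.8660i]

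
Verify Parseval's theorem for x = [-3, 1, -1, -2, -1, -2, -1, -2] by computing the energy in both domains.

Time domain:
Σ|x[n]|² = |-3|² + |1|² + |-1|² + |-2|² + |-1|² + |-2|² + |-1|² + |-2|² = 25.0000

Frequency domain:
(1/8)Σ|X[k]|² = (1/8)(|-11|² + |0.1213-2.1213i|² + |-2-3i|² + |-4.1213-2.1213i|² + |-1|² + |-4.1213+2.1213i|² + |-2+3i|² + |0.1213+2.1213i|²) = (1/8)·200.0000 = 25.0000

Both sides agree, confirming Parseval's theorem.

Σ|x[n]|² = (1/N)Σ|X[k]|² = 25.0000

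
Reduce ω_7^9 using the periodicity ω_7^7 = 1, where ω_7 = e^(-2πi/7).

Since ω_7^7 = 1, powers reduce modulo 7.
9 mod 7 = 2
So ω_7^9 = ω_7^2 = e^(-2πi·2/7)

ω_7^9 = ω_7^2 = -0.2225-0.9749i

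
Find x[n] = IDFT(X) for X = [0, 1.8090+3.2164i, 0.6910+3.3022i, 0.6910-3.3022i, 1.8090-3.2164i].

x[n] = (1/5) Σ(k=0 to 4) X[k] · e^(2πikn/5)

Computing each x[n]:
x[0] = 1
x[1] = -2
x[2] = 0
x[3] = -1
x[4] = 2

x = [1, -2, 0, -1, 2]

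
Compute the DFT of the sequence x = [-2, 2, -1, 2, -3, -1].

X[k] = Σ(n=0 to 5) x[n] · ω_6^(nk)
where ω_6 = e^(-2πi/6)

Computing each X[k]:
X[0] = -3
X[1] = -1.5000-4.3301i
X[2] = 1.5000-0.8660i
X[3] = -9
X[4] = 1.5000+0.8660i
X[5] = -1.5000+4.3301i

X = [-3, -1.5000-4.3301i, 1.5000-0.8660i, -9, 1.5000+0.8660i, -1.5000+4.3301i]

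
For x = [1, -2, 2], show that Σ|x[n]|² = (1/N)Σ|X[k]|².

Time domain:
Σ|x[n]|² = |1|² + |-2|² + |2|² = 9.0000

Frequency domain:
(1/3)Σ|X[k]|² = (1/3)(|1|² + |1.0000+3.4641i|² + |1.0000-3.4641i|²) = (1/3)·27.0000 = 9.0000

Both sides agree, confirming Parseval's theorem.

Σ|x[n]|² = (1/N)Σ|X[k]|² = 9.0000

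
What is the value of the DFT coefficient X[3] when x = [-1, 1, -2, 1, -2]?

X[3] = Σ(n=0 to 4) x[n] · ω_5^(3n) where ω_5 = e^(-2πi/5)
= (-1)·ω_5^0 + (1)·ω_5^3 + (-2)·ω_5^6 + (1)·ω_5^9 + (-2)·ω_5^12

X[3] = -0.5000+4.6165i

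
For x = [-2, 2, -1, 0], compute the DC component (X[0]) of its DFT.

X[0] = Σ(n=0 to 3) x[n] · ω_4^0 = Σ x[n]
= (-2) + (2) + (-1) + (0)

X[0] = -1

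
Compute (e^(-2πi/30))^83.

Since ω_30^30 = 1, powers reduce modulo 30.
83 mod 30 = 23
So ω_30^83 = ω_30^23 = e^(-2πi·23/30)

ω_30^83 = ω_30^23 = 0.1045+0.9945i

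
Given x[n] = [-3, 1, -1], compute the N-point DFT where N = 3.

X[k] = Σ(n=0 to 2) x[n] · ω_3^(nk)
where ω_3 = e^(-2πi/3)

Computing each X[k]:
X[0] = -3
X[1] = -3.0000-1.7321i
X[2] = -3.0000+1.7321i

X = [-3, -3.0000-1.7321i, -3.0000+1.7321i]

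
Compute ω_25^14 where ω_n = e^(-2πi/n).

ω_25^14 = e^(-2πi·14/25)
= cos(-2π·14/25) + i·sin(-2π·14/25)
= cos(-28π/25) + i·sin(-28π/25)

ω_25^14 = cos(-28π/25) + i·sin(-28π/25) = -0.9298+0.3681i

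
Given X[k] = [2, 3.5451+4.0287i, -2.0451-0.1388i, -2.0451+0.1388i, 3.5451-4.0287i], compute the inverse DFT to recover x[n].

x[n] = (1/5) Σ(k=0 to 4) X[k] · e^(2πikn/5)

Computing each x[n]:
x[0] = 1
x[1] = 0
x[2] = -2
x[3] = 0
x[4] = 3

x = [1, 0, -2, 0, 3]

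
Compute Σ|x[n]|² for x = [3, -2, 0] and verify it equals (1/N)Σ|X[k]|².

Time domain:
Σ|x[n]|² = |3|² + |-2|² + |0|² = 13.0000

Frequency domain:
(1/3)Σ|X[k]|² = (1/3)(|1|² + |4.0000+1.7321i|² + |4.0000-1.7321i|²) = (1/3)·39.0000 = 13.0000

Both sides agree, confirming Parseval's theorem.

Σ|x[n]|² = (1/N)Σ|X[k]|² = 13.0000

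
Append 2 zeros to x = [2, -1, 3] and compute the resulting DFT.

Original 3-point DFT: [4, 1.0000+3.4641i, 1.0000-3.4641i]
Zero-padded 5-point DFT provides frequency interpolation.

DFT_5([x, 0, ...]) = [4, -0.7361-0.8123i, 3.7361+3.4410i, 3.7361-3.4410i, -0.7361+0.8123i]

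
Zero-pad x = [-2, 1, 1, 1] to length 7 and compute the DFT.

Original 4-point DFT: [1, -3, -3, -3]
Zero-padded 7-point DFT provides frequency interpolation.

DFT_7([x, 0, ...]) = [1, -2.5000-2.1906i, -2.5000+0.2408i, -2.5000-0.6270i, -2.5000+0.6270i, -2.5000-0.2408i, -2.5000+2.1906i]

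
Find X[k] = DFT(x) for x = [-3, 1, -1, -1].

X[k] = Σ(n=0 to 3) x[n] · ω_4^(nk)
where ω_4 = e^(-2πi/4)

Computing each X[k]:
X[0] = -4
X[1] = -2-2i
X[2] = -4
X[3] = -2+2i

X = [-4, -2-2i, -4, -2+2i]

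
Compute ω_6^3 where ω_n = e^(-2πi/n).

ω_6^3 = e^(-2πi·3/6)
= cos(-2π·3/6) + i·sin(-2π·3/6)
= cos(-6π/6) + i·sin(-6π/6)

ω_6^3 = cos(-6π/6) + i·sin(-6π/6) = -1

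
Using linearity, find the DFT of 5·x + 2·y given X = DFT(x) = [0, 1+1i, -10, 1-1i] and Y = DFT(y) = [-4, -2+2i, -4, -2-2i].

By linearity: DFT(5x + 2y) = 5·DFT(x) + 2·DFT(y)
= 5·[0, 1+1i, -10, 1-1i] + 2·[-4, -2+2i, -4, -2-2i]

Computing element-wise:
Z[0] = 5·(0) + 2·(-4) = -8
Z[1] = 5·(1+1i) + 2·(-2+2i) = 1+9i
Z[2] = 5·(-10) + 2·(-4) = -58
Z[3] = 5·(1-1i) + 2·(-2-2i) = 1-9i

DFT(5x + 2y) = 5·X + 2·Y = [-8, 1+9i, -58, 1-9i]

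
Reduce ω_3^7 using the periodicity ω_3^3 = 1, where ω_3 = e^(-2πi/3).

Since ω_3^3 = 1, powers reduce modulo 3.
7 mod 3 = 1
So ω_3^7 = ω_3^1 = e^(-2πi·1/3)

ω_3^7 = ω_3^1 = -0.5000-0.8660i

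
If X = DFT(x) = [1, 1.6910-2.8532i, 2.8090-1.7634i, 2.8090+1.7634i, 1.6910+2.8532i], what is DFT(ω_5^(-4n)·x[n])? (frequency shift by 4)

Modulation property: DFT(ω_5^(-4n)·x[n]) = X[(k-4) mod 5], so circularly shift X by 4 positions.

X[k-4] = [1.6910-2.8532i, 2.8090-1.7634i, 2.8090+1.7634i, 1.6910+2.8532i, 1]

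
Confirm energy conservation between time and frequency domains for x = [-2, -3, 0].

Time domain:
Σ|x[n]|² = |-2|² + |-3|² + |0|² = 13.0000

Frequency domain:
(1/3)Σ|X[k]|² = (1/3)(|-5|² + |-0.5000+2.5981i|² + |-0.5000-2.5981i|²) = (1/3)·39.0000 = 13.0000

Both sides agree, confirming Parseval's theorem.

Σ|x[n]|² = (1/N)Σ|X[k]|² = 13.0000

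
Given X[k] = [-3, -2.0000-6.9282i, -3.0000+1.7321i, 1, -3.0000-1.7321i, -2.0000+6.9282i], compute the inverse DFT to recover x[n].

x[n] = (1/6) Σ(k=0 to 5) X[k] · e^(2πikn/6)

Computing each x[n]:
x[0] = -2
x[1] = 1
x[2] = 3
x[3] = -1
x[4] = -2
x[5] = -2

x = [-2, 1, 3, -1, -2, -2]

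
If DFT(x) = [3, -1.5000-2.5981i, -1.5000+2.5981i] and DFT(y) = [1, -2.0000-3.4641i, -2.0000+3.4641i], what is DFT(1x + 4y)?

By linearity: DFT(1x + 4y) = 1·DFT(x) + 4·DFT(y)
= 1·[3, -1.5000-2.5981i, -1.5000+2.5981i] + 4·[1, -2.0000-3.4641i, -2.0000+3.4641i]

Computing element-wise:
Z[0] = 1·(3) + 4·(1) = 7
Z[1] = 1·(-1.5000-2.5981i) + 4·(-2.0000-3.4641i) = -9.5000-16.4545i
Z[2] = 1·(-1.5000+2.5981i) + 4·(-2.0000+3.4641i) = -9.5000+16.4545i

DFT(1x + 4y) = 1·X + 4·Y = [7, -9.5000-16.4545i, -9.5000+16.4545i]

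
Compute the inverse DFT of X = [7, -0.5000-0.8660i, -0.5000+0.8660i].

x[n] = (1/3) Σ(k=0 to 2) X[k] · e^(2πikn/3)

Computing each x[n]:
x[0] = 2
x[1] = 3
x[2] = 2

x = [2, 3, 2]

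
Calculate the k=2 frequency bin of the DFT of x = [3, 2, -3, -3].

X[2] = Σ(n=0 to 3) x[n] · ω_4^(2n) where ω_4 = e^(-2πi/4)
= (3)·ω_4^0 + (2)·ω_4^2 + (-3)·ω_4^4 + (-3)·ω_4^6

X[2] = 1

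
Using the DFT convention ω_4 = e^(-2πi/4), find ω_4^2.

ω_4^2 = e^(-2πi·2/4)
= cos(-2π·2/4) + i·sin(-2π·2/4)
= cos(-4π/4) + i·sin(-4π/4)

ω_4^2 = cos(-4π/4) + i·sin(-4π/4) = -1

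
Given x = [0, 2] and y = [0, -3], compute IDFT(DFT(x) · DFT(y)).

(x ⊛ y)[n] = Σ(m=0 to 1) x[m] · y[(n-m) mod 2]

Computing each output sample:
(x ⊛ y)[0] = -6
(x ⊛ y)[1] = 0

x ⊛ y = [-6, 0]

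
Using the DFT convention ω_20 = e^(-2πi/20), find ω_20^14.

ω_20^14 = e^(-2πi·14/20)
= cos(-2π·14/20) + i·sin(-2π·14/20)
= cos(-28π/20) + i·sin(-28π/20)

ω_20^14 = cos(-28π/20) + i·sin(-28π/20) = -0.3090+0.9511i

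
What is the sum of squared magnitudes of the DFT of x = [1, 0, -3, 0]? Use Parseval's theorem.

Parseval: Σ|x[n]|² = (1/N)Σ|X[k]|², so Σ|X[k]|² = N·Σ|x[n]|² = 4·10.0000

Σ|X[k]|² = N·Σ|x[n]|² = 4·10.0000 = 40.0000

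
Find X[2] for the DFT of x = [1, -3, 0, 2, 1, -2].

X[2] = Σ(n=0 to 5) x[n] · ω_6^(2n) where ω_6 = e^(-2πi/6)
= (1)·ω_6^0 + (-3)·ω_6^2 + (0)·ω_6^4 + (2)·ω_6^6 + (1)·ω_6^8 + (-2)·ω_6^10

X[2] = 5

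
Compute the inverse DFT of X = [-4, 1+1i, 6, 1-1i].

x[n] = (1/4) Σ(k=0 to 3) X[k] · e^(2πikn/4)

Computing each x[n]:
x[0] = 1
x[1] = -3
x[2] = 0
x[3] = -2

x = [1, -3, 0, -2]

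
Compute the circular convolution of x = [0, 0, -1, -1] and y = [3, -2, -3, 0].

(x ⊛ y)[n] = Σ(m=0 to 3) x[m] · y[(n-m) mod 4]

Computing each output sample:
(x ⊛ y)[0] = 5
(x ⊛ y)[1] = 3
(x ⊛ y)[2] = -3
(x ⊛ y)[3] = -1

x ⊛ y = [5, 3, -3, -1]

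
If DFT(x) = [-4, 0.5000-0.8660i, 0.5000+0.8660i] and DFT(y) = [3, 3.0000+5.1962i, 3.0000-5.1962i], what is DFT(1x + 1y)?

By linearity: DFT(1x + 1y) = 1·DFT(x) + 1·DFT(y)
= 1·[-4, 0.5000-0.8660i, 0.5000+0.8660i] + 1·[3, 3.0000+5.1962i, 3.0000-5.1962i]

Computing element-wise:
Z[0] = 1·(-4) + 1·(3) = -1
Z[1] = 1·(0.5000-0.8660i) + 1·(3.0000+5.1962i) = 3.5000+4.3302i
Z[2] = 1·(0.5000+0.8660i) + 1·(3.0000-5.1962i) = 3.5000-4.3302i

DFT(1x + 1y) = 1·X + 1·Y = [-1, 3.5000+4.3302i, 3.5000-4.3302i]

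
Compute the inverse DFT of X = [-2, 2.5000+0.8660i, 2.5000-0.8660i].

x[n] = (1/3) Σ(k=0 to 2) X[k] · e^(2πikn/3)

Computing each x[n]:
x[0] = 1
x[1] = -2
x[2] = -1

x = [1, -2, -1]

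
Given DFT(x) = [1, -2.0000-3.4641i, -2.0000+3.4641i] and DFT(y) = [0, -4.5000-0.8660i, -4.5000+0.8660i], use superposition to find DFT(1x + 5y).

By linearity: DFT(1x + 5y) = 1·DFT(x) + 5·DFT(y)
= 1·[1, -2.0000-3.4641i, -2.0000+3.4641i] + 5·[0, -4.5000-0.8660i, -4.5000+0.8660i]

Computing element-wise:
Z[0] = 1·(1) + 5·(0) = 1
Z[1] = 1·(-2.0000-3.4641i) + 5·(-4.5000-0.8660i) = -24.5000-7.7941i
Z[2] = 1·(-2.0000+3.4641i) + 5·(-4.5000+0.8660i) = -24.5000+7.7941i

DFT(1x + 5y) = 1·X + 5·Y = [1, -24.5000-7.7941i, -24.5000+7.7941i]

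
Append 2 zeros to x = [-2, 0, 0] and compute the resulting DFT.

Original 3-point DFT: [-2, -2, -2]
Zero-padded 5-point DFT provides frequency interpolation.

DFT_5([x, 0, ...]) = [-2, -2, -2, -2, -2]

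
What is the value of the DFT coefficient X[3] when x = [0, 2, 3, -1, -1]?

X[3] = Σ(n=0 to 4) x[n] · ω_5^(3n) where ω_5 = e^(-2πi/5)
= (0)·ω_5^0 + (2)·ω_5^3 + (3)·ω_5^6 + (-1)·ω_5^9 + (-1)·ω_5^12

X[3] = -0.1910-2.0409i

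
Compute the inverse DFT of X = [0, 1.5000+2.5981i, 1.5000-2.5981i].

x[n] = (1/3) Σ(k=0 to 2) X[k] · e^(2πikn/3)

Computing each x[n]:
x[0] = 1
x[1] = -2
x[2] = 1

x = [1, -2, 1]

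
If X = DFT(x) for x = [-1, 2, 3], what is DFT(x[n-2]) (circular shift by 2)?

Time shift by 2: X_shifted[k] = ω_3^(2k) · X[k]
Shifted x = [2, 3, -1]

DFT(x[n-2]) = [4, 1.0000-3.4641i, 1.0000+3.4641i]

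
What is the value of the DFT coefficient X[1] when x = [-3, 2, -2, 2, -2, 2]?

X[1] = Σ(n=0 to 5) x[n] · ω_6^(1n) where ω_6 = e^(-2πi/6)
= (-3)·ω_6^0 + (2)·ω_6^1 + (-2)·ω_6^2 + (2)·ω_6^3 + (-2)·ω_6^4 + (2)·ω_6^5

X[1] = -1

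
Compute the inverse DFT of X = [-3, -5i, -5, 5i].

x[n] = (1/4) Σ(k=0 to 3) X[k] · e^(2πikn/4)

Computing each x[n]:
x[0] = -2
x[1] = 3
x[2] = -2
x[3] = -2

x = [-2, 3, -2, -2]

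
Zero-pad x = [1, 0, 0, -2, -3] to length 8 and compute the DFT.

Original 5-point DFT: [-4, 1.6910-4.0287i, 2.8090+0.1388i, 2.8090-0.1388i, 1.6910+4.0287i]
Zero-padded 8-point DFT provides frequency interpolation.

DFT_8([x, 0, ...]) = [-4, 5.4142+1.4142i, -2-2i, 2.5858+1.4142i, 0, 2.5858-1.4142i, -2+2i, 5.4142-1.4142i]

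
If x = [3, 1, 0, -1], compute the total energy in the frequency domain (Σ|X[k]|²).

Parseval: Σ|x[n]|² = (1/N)Σ|X[k]|², so Σ|X[k]|² = N·Σ|x[n]|² = 4·11.0000

Σ|X[k]|² = N·Σ|x[n]|² = 4·11.0000 = 44.0000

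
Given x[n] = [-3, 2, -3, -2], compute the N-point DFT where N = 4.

X[k] = Σ(n=0 to 3) x[n] · ω_4^(nk)
where ω_4 = e^(-2πi/4)

Computing each X[k]:
X[0] = -6
X[1] = -4i
X[2] = -6
X[3] = 4i

X = [-6, -4i, -6, 4i]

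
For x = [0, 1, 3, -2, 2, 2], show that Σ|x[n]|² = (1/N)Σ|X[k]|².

Time domain:
Σ|x[n]|² = |0|² + |1|² + |3|² + |-2|² + |2|² + |2|² = 22.0000

Frequency domain:
(1/6)Σ|X[k]|² = (1/6)(|6|² + |1|² + |-6.0000+1.7321i|² + |4|² + |-6.0000-1.7321i|² + |1|²) = (1/6)·132.0000 = 22.0000

Both sides agree, confirming Parseval's theorem.

Σ|x[n]|² = (1/N)Σ|X[k]|² = 22.0000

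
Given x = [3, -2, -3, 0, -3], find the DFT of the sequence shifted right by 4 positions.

Time shift by 4: X_shifted[k] = ω_5^(4k) · X[k]
Shifted x = [-2, -3, 0, -3, 3]

DFT(x[n-4]) = [-5, 0.4271+3.9430i, -2.9271+6.3799i, -2.9271-6.3799i, 0.4271-3.9430i]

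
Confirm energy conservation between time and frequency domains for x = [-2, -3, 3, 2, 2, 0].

Time domain:
Σ|x[n]|² = |-2|² + |-3|² + |3|² + |2|² + |2|² + |0|² = 30.0000

Frequency domain:
(1/6)Σ|X[k]|² = (1/6)(|2|² + |-8.0000+1.7321i|² + |-1.0000+3.4641i|² + |4|² + |-1.0000-3.4641i|² + |-8.0000-1.7321i|²) = (1/6)·180.0000 = 30.0000

Both sides agree, confirming Parseval's theorem.

Σ|x[n]|² = (1/N)Σ|X[k]|² = 30.0000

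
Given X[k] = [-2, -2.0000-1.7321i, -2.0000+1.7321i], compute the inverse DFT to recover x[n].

x[n] = (1/3) Σ(k=0 to 2) X[k] · e^(2πikn/3)

Computing each x[n]:
x[0] = -2
x[1] = 1
x[2] = -1

x = [-2, 1, -1]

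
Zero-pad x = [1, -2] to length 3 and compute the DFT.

Original 2-point DFT: [-1, 3]
Zero-padded 3-point DFT provides frequency interpolation.

DFT_3([x, 0, ...]) = [-1, 2.0000+1.7321i, 2.0000-1.7321i]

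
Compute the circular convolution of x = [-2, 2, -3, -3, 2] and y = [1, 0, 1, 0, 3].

(x ⊛ y)[n] = Σ(m=0 to 4) x[m] · y[(n-m) mod 5]

Computing each output sample:
(x ⊛ y)[0] = 1
(x ⊛ y)[1] = -5
(x ⊛ y)[2] = -14
(x ⊛ y)[3] = 5
(x ⊛ y)[4] = -7

x ⊛ y = [1, -5, -14, 5, -7]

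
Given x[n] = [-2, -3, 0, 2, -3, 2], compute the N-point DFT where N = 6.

X[k] = Σ(n=0 to 5) x[n] · ω_6^(nk)
where ω_6 = e^(-2πi/6)

Computing each X[k]:
X[0] = -4
X[1] = -3.0000+1.7321i
X[2] = 2.0000+6.9282i
X[3] = -6
X[4] = 2.0000-6.9282i
X[5] = -3.0000-1.7321i

X = [-4, -3.0000+1.7321i, 2.0000+6.9282i, -6, 2.0000-6.9282i, -3.0000-1.7321i]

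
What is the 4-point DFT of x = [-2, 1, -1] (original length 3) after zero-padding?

Original 3-point DFT: [-2, -2.0000-1.7321i, -2.0000+1.7321i]
Zero-padded 4-point DFT provides frequency interpolation.

DFT_4([x, 0, ...]) = [-2, -1-1i, -4, -1+1i]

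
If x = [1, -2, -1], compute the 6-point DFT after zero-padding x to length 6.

Original 3-point DFT: [-2, 2.5000+0.8660i, 2.5000-0.8660i]
Zero-padded 6-point DFT provides frequency interpolation.

DFT_6([x, 0, ...]) = [-2, 0.5000+2.5981i, 2.5000+0.8660i, 2, 2.5000-0.8660i, 0.5000-2.5981i]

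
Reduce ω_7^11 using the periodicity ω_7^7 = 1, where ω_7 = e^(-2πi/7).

Since ω_7^7 = 1, powers reduce modulo 7.
11 mod 7 = 4
So ω_7^11 = ω_7^4 = e^(-2πi·4/7)

ω_7^11 = ω_7^4 = -0.9010+0.4339i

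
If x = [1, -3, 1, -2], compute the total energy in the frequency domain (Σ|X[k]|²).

Parseval: Σ|x[n]|² = (1/N)Σ|X[k]|², so Σ|X[k]|² = N·Σ|x[n]|² = 4·15.0000

Σ|X[k]|² = N·Σ|x[n]|² = 4·15.0000 = 60.0000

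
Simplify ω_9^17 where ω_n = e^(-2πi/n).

Since ω_9^9 = 1, powers reduce modulo 9.
17 mod 9 = 8
So ω_9^17 = ω_9^8 = e^(-2πi·8/9)

ω_9^17 = ω_9^8 = 0.7660+0.6428i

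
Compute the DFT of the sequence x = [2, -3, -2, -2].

X[k] = Σ(n=0 to 3) x[n] · ω_4^(nk)
where ω_4 = e^(-2πi/4)

Computing each X[k]:
X[0] = -5
X[1] = 4+1i
X[2] = 5
X[3] = 4-1i

X = [-5, 4+1i, 5, 4-1i]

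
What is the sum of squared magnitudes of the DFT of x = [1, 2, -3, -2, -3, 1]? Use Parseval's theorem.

Parseval: Σ|x[n]|² = (1/N)Σ|X[k]|², so Σ|X[k]|² = N·Σ|x[n]|² = 6·28.0000

Σ|X[k]|² = N·Σ|x[n]|² = 6·28.0000 = 168.0000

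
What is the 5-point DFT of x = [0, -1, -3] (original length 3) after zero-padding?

Original 3-point DFT: [-4, 2.0000-1.7321i, 2.0000+1.7321i]
Zero-padded 5-point DFT provides frequency interpolation.

DFT_5([x, 0, ...]) = [-4, 2.1180+2.7144i, -0.1180-2.2654i, -0.1180+2.2654i, 2.1180-2.7144i]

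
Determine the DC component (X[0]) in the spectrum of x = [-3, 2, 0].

X[0] = Σ(n=0 to 2) x[n] · ω_3^0 = Σ x[n]
= (-3) + (2) + (0)

X[0] = -1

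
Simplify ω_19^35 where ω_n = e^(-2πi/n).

Since ω_19^19 = 1, powers reduce modulo 19.
35 mod 19 = 16
So ω_19^35 = ω_19^16 = e^(-2πi·16/19)

ω_19^35 = ω_19^16 = 0.5469+0.8372i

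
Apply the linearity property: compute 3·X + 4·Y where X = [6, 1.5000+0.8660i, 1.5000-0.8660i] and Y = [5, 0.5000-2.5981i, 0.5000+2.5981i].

By linearity: DFT(3x + 4y) = 3·DFT(x) + 4·DFT(y)
= 3·[6, 1.5000+0.8660i, 1.5000-0.8660i] + 4·[5, 0.5000-2.5981i, 0.5000+2.5981i]

Computing element-wise:
Z[0] = 3·(6) + 4·(5) = 38
Z[1] = 3·(1.5000+0.8660i) + 4·(0.5000-2.5981i) = 6.5000-7.7944i
Z[2] = 3·(1.5000-0.8660i) + 4·(0.5000+2.5981i) = 6.5000+7.7944i

DFT(3x + 4y) = 3·X + 4·Y = [38, 6.5000-7.7944i, 6.5000+7.7944i]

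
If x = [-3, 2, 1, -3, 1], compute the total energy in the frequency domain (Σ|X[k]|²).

Parseval: Σ|x[n]|² = (1/N)Σ|X[k]|², so Σ|X[k]|² = N·Σ|x[n]|² = 5·24.0000

Σ|X[k]|² = N·Σ|x[n]|² = 5·24.0000 = 120.0000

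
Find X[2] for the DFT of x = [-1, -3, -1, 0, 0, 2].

X[2] = Σ(n=0 to 5) x[n] · ω_6^(2n) where ω_6 = e^(-2πi/6)
= (-1)·ω_6^0 + (-3)·ω_6^2 + (-1)·ω_6^4 + (0)·ω_6^6 + (0)·ω_6^8 + (2)·ω_6^10

X[2] = 3.4641i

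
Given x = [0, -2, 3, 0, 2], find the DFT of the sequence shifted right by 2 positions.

Time shift by 2: X_shifted[k] = ω_5^(2k) · X[k]
Shifted x = [0, 2, 0, -2, 3]

DFT(x[n-2]) = [3, 3.1631-0.2245i, -4.6631+2.4899i, -4.6631-2.4899i, 3.1631+0.2245i]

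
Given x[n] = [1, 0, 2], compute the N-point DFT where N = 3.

X[k] = Σ(n=0 to 2) x[n] · ω_3^(nk)
where ω_3 = e^(-2πi/3)

Computing each X[k]:
X[0] = 3
X[1] = 1.7321i
X[2] = -1.7321i

X = [3, 1.7321i, -1.7321i]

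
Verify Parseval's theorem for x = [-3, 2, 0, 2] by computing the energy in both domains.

Time domain:
Σ|x[n]|² = |-3|² + |2|² + |0|² + |2|² = 17.0000

Frequency domain:
(1/4)Σ|X[k]|² = (1/4)(|1|² + |-3|² + |-7|² + |-3|²) = (1/4)·68.0000 = 17.0000

Both sides agree, confirming Parseval's theorem.

Σ|x[n]|² = (1/N)Σ|X[k]|² = 17.0000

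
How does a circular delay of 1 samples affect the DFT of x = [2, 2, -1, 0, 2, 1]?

Time shift by 1: X_shifted[k] = ω_6^(1k) · X[k]
Shifted x = [1, 2, 2, -1, 0, 2]

DFT(x[n-1]) = [6, 3.0000-1.7321i, -3.0000+1.7321i, 0, -3.0000-1.7321i, 3.0000+1.7321i]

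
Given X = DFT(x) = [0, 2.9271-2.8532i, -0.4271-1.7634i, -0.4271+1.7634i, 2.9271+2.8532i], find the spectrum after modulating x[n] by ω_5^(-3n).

Modulation property: DFT(ω_5^(-3n)·x[n]) = X[(k-3) mod 5], so circularly shift X by 3 positions.

X[k-3] = [-0.4271-1.7634i, -0.4271+1.7634i, 2.9271+2.8532i, 0, 2.9271-2.8532i]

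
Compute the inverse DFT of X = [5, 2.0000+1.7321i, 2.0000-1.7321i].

x[n] = (1/3) Σ(k=0 to 2) X[k] · e^(2πikn/3)

Computing each x[n]:
x[0] = 3
x[1] = 0
x[2] = 2

x = [3, 0, 2]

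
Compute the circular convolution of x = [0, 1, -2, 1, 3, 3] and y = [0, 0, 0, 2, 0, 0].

(x ⊛ y)[n] = Σ(m=0 to 5) x[m] · y[(n-m) mod 6]

Computing each output sample:
(x ⊛ y)[0] = 2
(x ⊛ y)[1] = 6
(x ⊛ y)[2] = 6
(x ⊛ y)[3] = 0
(x ⊛ y)[4] = 2
(x ⊛ y)[5] = -4

x ⊛ y = [2, 6, 6, 0, 2, -4]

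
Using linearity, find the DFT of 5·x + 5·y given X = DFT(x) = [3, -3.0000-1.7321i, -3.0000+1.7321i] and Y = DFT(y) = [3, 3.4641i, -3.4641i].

By linearity: DFT(5x + 5y) = 5·DFT(x) + 5·DFT(y)
= 5·[3, -3.0000-1.7321i, -3.0000+1.7321i] + 5·[3, 3.4641i, -3.4641i]

Computing element-wise:
Z[0] = 5·(3) + 5·(3) = 30
Z[1] = 5·(-3.0000-1.7321i) + 5·(3.4641i) = -15.0000+8.6600i
Z[2] = 5·(-3.0000+1.7321i) + 5·(-3.4641i) = -15.0000-8.6600i

DFT(5x + 5y) = 5·X + 5·Y = [30, -15.0000+8.6600i, -15.0000-8.6600i]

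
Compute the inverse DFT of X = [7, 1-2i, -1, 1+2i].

x[n] = (1/4) Σ(k=0 to 3) X[k] · e^(2πikn/4)

Computing each x[n]:
x[0] = 2
x[1] = 3
x[2] = 1
x[3] = 1

x = [2, 3, 1, 1]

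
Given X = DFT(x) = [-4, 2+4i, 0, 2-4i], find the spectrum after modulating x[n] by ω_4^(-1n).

Modulation property: DFT(ω_4^(-1n)·x[n]) = X[(k-1) mod 4], so circularly shift X by 1 positions.

X[k-1] = [2-4i, -4, 2+4i, 0]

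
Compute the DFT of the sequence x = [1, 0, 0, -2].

X[k] = Σ(n=0 to 3) x[n] · ω_4^(nk)
where ω_4 = e^(-2πi/4)

Computing each X[k]:
X[0] = -1
X[1] = 1-2i
X[2] = 3
X[3] = 1+2i

X = [-1, 1-2i, 3, 1+2i]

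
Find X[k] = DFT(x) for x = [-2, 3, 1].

X[k] = Σ(n=0 to 2) x[n] · ω_3^(nk)
where ω_3 = e^(-2πi/3)

Computing each X[k]:
X[0] = 2
X[1] = -4.0000-1.7321i
X[2] = -4.0000+1.7321i

X = [2, -4.0000-1.7321i, -4.0000+1.7321i]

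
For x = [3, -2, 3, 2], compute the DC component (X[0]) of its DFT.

X[0] = Σ(n=0 to 3) x[n] · ω_4^0 = Σ x[n]
= (3) + (-2) + (3) + (2)

X[0] = 6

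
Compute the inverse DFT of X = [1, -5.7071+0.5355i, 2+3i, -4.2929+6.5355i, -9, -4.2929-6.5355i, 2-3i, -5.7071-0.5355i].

x[n] = (1/8) Σ(k=0 to 7) X[k] · e^(2πikn/8)

Computing each x[n]:
x[0] = -3
x[1] = -1
x[2] = 0
x[3] = 1
x[4] = 2
x[5] = 2
x[6] = -3
x[7] = 3

x = [-3, -1, 0, 1, 2, 2, -3, 3]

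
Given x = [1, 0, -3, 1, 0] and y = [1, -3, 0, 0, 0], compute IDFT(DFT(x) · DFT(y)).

(x ⊛ y)[n] = Σ(m=0 to 4) x[m] · y[(n-m) mod 5]

Computing each output sample:
(x ⊛ y)[0] = 1
(x ⊛ y)[1] = -3
(x ⊛ y)[2] = -3
(x ⊛ y)[3] = 10
(x ⊛ y)[4] = -3

x ⊛ y = [1, -3, -3, 10, -3]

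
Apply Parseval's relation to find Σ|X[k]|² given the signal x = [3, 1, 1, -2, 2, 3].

Parseval: Σ|x[n]|² = (1/N)Σ|X[k]|², so Σ|X[k]|² = N·Σ|x[n]|² = 6·28.0000

Σ|X[k]|² = N·Σ|x[n]|² = 6·28.0000 = 168.0000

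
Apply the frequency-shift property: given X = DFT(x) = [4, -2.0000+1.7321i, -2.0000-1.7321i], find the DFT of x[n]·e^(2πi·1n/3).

Modulation property: DFT(ω_3^(-1n)·x[n]) = X[(k-1) mod 3], so circularly shift X by 1 positions.

X[k-1] = [-2.0000-1.7321i, 4, -2.0000+1.7321i]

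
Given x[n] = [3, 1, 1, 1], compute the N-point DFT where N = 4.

X[k] = Σ(n=0 to 3) x[n] · ω_4^(nk)
where ω_4 = e^(-2πi/4)

Computing each X[k]:
X[0] = 6
X[1] = 2
X[2] = 2
X[3] = 2

X = [6, 2, 2, 2]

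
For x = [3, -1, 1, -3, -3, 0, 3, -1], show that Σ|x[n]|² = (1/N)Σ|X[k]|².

Time domain:
Σ|x[n]|² = |3|² + |-1|² + |1|² + |-3|² + |-3|² + |0|² + |3|² + |-1|² = 39.0000

Frequency domain:
(1/8)Σ|X[k]|² = (1/8)(|-1|² + |6.7071+4.1213i|² + |-4-3i|² + |5.2929+0.1213i|² + |9|² + |5.2929-0.1213i|² + |-4+3i|² + |6.7071-4.1213i|²) = (1/8)·312.0000 = 39.0000

Both sides agree, confirming Parseval's theorem.

Σ|x[n]|² = (1/N)Σ|X[k]|² = 39.0000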